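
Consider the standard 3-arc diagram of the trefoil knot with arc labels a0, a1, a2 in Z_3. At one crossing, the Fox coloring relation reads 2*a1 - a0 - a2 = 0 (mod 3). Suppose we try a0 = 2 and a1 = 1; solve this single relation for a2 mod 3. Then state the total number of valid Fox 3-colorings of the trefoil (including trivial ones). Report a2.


Step 1: Apply the given crossing relation 2*a1 - a0 - a2 = 0 (mod 3).
  a2 = 2*a1 - a0 mod 3
  a2 = 2*1 - 2 mod 3
  a2 = 2 - 2 mod 3
  a2 = 0 mod 3 = 0
Step 2: The trefoil has determinant 3.
  Number of Fox p-colorings (p prime) is p^2 if p = 3, else p.
  Since p = 3 divides det = 3, the trefoil is 3-colorable.
  (Indeed for p = 3 any choice of a0, a1 extends to a valid coloring; the trial (a0, a1, a2) = (2, 1, 0) satisfies all three crossing relations.)
  Total colorings = 3^2 = 9
Step 3: a2 = 0, total Fox 3-colorings = 9

0


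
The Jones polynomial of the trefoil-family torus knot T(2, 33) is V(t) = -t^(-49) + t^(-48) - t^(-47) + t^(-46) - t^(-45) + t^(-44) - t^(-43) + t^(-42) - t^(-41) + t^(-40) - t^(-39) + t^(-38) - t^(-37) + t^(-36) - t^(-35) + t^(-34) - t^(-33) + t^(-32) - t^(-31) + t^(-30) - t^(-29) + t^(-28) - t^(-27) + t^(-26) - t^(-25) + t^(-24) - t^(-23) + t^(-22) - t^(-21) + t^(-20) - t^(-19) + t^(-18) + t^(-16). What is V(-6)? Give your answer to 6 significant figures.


Substituting t = -6 into V(t) = -t^(-49) + t^(-48) - t^(-47) + t^(-46) - t^(-45) + t^(-44) - t^(-43) + t^(-42) - t^(-41) + t^(-40) - t^(-39) + t^(-38) - t^(-37) + t^(-36) - t^(-35) + t^(-34) - t^(-33) + t^(-32) - t^(-31) + t^(-30) - t^(-29) + t^(-28) - t^(-27) + t^(-26) - t^(-25) + t^(-24) - t^(-23) + t^(-22) - t^(-21) + t^(-20) - t^(-19) + t^(-18) + t^(-16):
  (-)t^(-49) = 7.42316e-39
  (+)t^(-48) = 4.4539e-38
  (-)t^(-47) = 2.67234e-37
  (+)t^(-46) = 1.6034e-36
  (-)t^(-45) = 9.62041e-36
  (+)t^(-44) = 5.77225e-35
  (-)t^(-43) = 3.46335e-34
  (+)t^(-42) = 2.07801e-33
  (-)t^(-41) = 1.24681e-32
  (+)t^(-40) = 7.48083e-32
  (-)t^(-39) = 4.4885e-31
  (+)t^(-38) = 2.6931e-30
  (-)t^(-37) = 1.61586e-29
  (+)t^(-36) = 9.69516e-29
  (-)t^(-35) = 5.8171e-28
  (+)t^(-34) = 3.49026e-27
  (-)t^(-33) = 2.09415e-26
  (+)t^(-32) = 1.25649e-25
  (-)t^(-31) = 7.53896e-25
  (+)t^(-30) = 4.52337e-24
  (-)t^(-29) = 2.71402e-23
  (+)t^(-28) = 1.62841e-22
  (-)t^(-27) = 9.77049e-22
  (+)t^(-26) = 5.86229e-21
  (-)t^(-25) = 3.51738e-20
  (+)t^(-24) = 2.11043e-19
  (-)t^(-23) = 1.26626e-18
  (+)t^(-22) = 7.59753e-18
  (-)t^(-21) = 4.55852e-17
  (+)t^(-20) = 2.73511e-16
  (-)t^(-19) = 1.64107e-15
  (+)t^(-18) = 9.8464e-15
  (+)t^(-16) = 3.5447e-13
Sum = (7.42316e-39) + (4.4539e-38) + (2.67234e-37) + (1.6034e-36) + (9.62041e-36) + (5.77225e-35) + (3.46335e-34) + (2.07801e-33) + (1.24681e-32) + (7.48083e-32) + (4.4885e-31) + (2.6931e-30) + (1.61586e-29) + (9.69516e-29) + (5.8171e-28) + (3.49026e-27) + (2.09415e-26) + (1.25649e-25) + (7.53896e-25) + (4.52337e-24) + (2.71402e-23) + (1.62841e-22) + (9.77049e-22) + (5.86229e-21) + (3.51738e-20) + (2.11043e-19) + (1.26626e-18) + (7.59753e-18) + (4.55852e-17) + (2.73511e-16) + (1.64107e-15) + (9.8464e-15) + (3.5447e-13)
= 3.662860956e-13
Rounded to 6 significant figures: 3.66286e-13

3.66286e-13


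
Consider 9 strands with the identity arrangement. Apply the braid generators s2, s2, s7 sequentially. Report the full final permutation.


Starting with identity [1, 2, 3, 4, 5, 6, 7, 8, 9].
Apply generators in sequence:
  After s2: [1, 3, 2, 4, 5, 6, 7, 8, 9]
  After s2: [1, 2, 3, 4, 5, 6, 7, 8, 9]
  After s7: [1, 2, 3, 4, 5, 6, 8, 7, 9]
Final permutation: [1, 2, 3, 4, 5, 6, 8, 7, 9]

[1, 2, 3, 4, 5, 6, 8, 7, 9]


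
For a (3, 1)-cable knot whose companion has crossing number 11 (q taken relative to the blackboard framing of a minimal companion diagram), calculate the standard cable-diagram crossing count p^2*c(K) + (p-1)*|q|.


Step 1: Each of the c(K) crossings of the companion diagram becomes p*p = p^2 crossings among the p parallel strands, and each of the |q| twists s_1 s_2 ... s_(p-1) adds (p-1) crossings.
  Crossings = p^2 * c(K) + (p-1)*|q|
Step 2: = 3^2 * 11 + (3-1)*1
Step 3: = 9*11 + 2*1
Step 4: = 99 + 2 = 101

101


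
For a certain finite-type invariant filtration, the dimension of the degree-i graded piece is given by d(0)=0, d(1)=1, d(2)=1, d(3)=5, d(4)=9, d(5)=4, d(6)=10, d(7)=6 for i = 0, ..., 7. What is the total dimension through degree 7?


Total dimension = d(0) + d(1) + ... + d(7)
= 0 + 1 + 1 + 5 + 9 + 4 + 10 + 6
= 36

36


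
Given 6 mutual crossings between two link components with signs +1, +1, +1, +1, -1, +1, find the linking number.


Step 1: Count positive crossings: 5
Step 2: Count negative crossings: 1
Step 3: Sum of signs = 5 - 1 = 4
Step 4: Linking number = sum/2 = 4/2 = 2

2


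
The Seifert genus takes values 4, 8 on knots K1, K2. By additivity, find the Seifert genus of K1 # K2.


The Seifert genus is additive under connected sum.
Seifert genus(K1 # K2) = (4) + (8)
= 12

12


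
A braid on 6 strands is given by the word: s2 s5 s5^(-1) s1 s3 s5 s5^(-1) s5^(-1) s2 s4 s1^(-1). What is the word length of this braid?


The word length counts the number of generators (including inverses).
Listing each generator: s2, s5, s5^(-1), s1, s3, s5, s5^(-1), s5^(-1), s2, s4, s1^(-1)
There are 11 generators in this braid word.

11


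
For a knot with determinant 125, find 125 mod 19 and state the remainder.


Step 1: A knot is p-colorable if and only if p divides its determinant.
Step 2: Compute 125 mod 19.
125 = 6 * 19 + 11
Step 3: 125 mod 19 = 11
Step 4: The knot is 19-colorable: no

11


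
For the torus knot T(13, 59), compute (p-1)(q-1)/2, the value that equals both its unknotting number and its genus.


For a torus knot T(p,q), both the unknotting number and genus equal (p-1)(q-1)/2.
= (13-1)(59-1)/2
= 12*58/2
= 696/2 = 348

348


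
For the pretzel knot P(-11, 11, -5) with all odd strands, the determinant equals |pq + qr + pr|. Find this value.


Step 1: Compute pq + qr + pr.
pq = (-11)*11 = -121
qr = 11*(-5) = -55
pr = (-11)*(-5) = 55
pq + qr + pr = -121 + (-55) + 55 = -121
Step 2: Take absolute value.
det(P(-11,11,-5)) = |-121| = 121

121


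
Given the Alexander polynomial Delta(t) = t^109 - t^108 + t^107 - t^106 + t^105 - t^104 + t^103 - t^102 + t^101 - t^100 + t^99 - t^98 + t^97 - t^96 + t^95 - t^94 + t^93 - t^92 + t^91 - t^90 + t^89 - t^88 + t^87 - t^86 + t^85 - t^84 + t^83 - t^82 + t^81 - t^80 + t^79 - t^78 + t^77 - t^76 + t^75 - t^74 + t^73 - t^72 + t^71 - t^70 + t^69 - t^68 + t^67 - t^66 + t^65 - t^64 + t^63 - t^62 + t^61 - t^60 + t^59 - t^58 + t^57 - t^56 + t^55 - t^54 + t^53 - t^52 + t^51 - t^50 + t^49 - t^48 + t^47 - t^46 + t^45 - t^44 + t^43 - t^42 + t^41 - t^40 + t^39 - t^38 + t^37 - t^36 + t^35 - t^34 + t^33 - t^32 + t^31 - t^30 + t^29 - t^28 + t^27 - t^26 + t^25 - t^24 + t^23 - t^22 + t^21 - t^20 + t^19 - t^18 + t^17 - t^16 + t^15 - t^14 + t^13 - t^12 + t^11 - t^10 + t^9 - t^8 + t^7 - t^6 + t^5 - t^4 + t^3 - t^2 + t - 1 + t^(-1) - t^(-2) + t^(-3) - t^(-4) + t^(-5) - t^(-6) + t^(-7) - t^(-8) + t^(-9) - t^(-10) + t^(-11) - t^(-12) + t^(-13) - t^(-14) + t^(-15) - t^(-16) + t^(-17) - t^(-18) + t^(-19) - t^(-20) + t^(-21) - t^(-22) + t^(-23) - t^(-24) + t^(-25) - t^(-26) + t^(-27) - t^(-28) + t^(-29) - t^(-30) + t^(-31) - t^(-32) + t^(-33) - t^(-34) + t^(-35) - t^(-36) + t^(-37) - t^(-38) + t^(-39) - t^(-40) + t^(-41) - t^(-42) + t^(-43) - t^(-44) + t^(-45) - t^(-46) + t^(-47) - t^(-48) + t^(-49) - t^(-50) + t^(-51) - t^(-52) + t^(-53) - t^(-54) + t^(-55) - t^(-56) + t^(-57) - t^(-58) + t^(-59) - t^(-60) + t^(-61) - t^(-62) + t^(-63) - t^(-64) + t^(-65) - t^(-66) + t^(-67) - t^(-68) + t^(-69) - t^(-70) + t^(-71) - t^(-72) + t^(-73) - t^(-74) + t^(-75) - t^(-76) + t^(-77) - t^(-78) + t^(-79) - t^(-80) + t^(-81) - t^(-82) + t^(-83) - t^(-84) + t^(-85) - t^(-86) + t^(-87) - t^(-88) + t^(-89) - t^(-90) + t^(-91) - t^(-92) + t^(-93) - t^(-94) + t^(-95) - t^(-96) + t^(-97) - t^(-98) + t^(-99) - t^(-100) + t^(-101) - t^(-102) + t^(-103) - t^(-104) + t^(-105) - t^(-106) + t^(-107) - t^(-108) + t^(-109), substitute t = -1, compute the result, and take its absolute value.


Step 1: The polynomial has 219 terms with alternating signs, exponents from 109 down to -109.
Step 2: Substitute t = -1. The i-th term has coefficient (-1)^i and exponent (m-i),
  so its value is (-1)^i * (-1)^(m-i) = (-1)^m = -1 for every i.
Step 3: All 219 terms equal -1, so Delta(-1) = 219 * (-1) = -219
Step 4: |Delta(-1)| = 219

219


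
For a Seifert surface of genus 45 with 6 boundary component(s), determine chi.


chi = 2 - 2g - b
= 2 - 2*45 - 6
= 2 - 90 - 6 = -94

-94


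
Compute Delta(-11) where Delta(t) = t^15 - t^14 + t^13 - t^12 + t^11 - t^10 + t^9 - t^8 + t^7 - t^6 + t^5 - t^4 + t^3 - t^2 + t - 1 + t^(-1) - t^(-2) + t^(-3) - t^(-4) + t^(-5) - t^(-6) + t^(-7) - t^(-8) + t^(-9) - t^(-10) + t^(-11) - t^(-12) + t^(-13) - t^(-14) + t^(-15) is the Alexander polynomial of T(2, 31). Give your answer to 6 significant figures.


Substituting t = -11 into Delta(t) = t^15 - t^14 + t^13 - t^12 + t^11 - t^10 + t^9 - t^8 + t^7 - t^6 + t^5 - t^4 + t^3 - t^2 + t - 1 + t^(-1) - t^(-2) + t^(-3) - t^(-4) + t^(-5) - t^(-6) + t^(-7) - t^(-8) + t^(-9) - t^(-10) + t^(-11) - t^(-12) + t^(-13) - t^(-14) + t^(-15):
Term values: (-4177248169415651) + (-379749833583241) + (-34522712143931) + (-3138428376721) + (-285311670611) + (-25937424601) + (-2357947691) + (-214358881) + (-19487171) + (-1771561) + (-161051) + (-14641) + (-1331) + (-121) + (-11) + (-1) + (-0.0909091) + (-0.00826446) + (-0.000751315) + (-6.83013e-05) + (-6.20921e-06) + (-5.64474e-07) + (-5.13158e-08) + (-4.66507e-09) + (-4.24098e-10) + (-3.85543e-11) + (-3.50494e-12) + (-3.18631e-13) + (-2.89664e-14) + (-2.63331e-15) + (-2.39392e-16)
Sum = -4.594972986e+15
Rounded to 6 significant figures: -4.59497e+15

-4.59497e+15


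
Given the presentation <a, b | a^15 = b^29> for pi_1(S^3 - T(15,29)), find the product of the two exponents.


The relation is a^15 = b^29.
Product of exponents = 15 * 29
= 435

435


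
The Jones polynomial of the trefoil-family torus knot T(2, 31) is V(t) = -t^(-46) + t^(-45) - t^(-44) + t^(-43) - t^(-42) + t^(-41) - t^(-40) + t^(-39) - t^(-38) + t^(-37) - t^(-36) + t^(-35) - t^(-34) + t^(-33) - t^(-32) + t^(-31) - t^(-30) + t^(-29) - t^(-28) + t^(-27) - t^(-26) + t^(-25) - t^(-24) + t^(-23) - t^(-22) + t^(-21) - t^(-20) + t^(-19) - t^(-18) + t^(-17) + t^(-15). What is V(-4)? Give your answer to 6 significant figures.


Substituting t = -4 into V(t) = -t^(-46) + t^(-45) - t^(-44) + t^(-43) - t^(-42) + t^(-41) - t^(-40) + t^(-39) - t^(-38) + t^(-37) - t^(-36) + t^(-35) - t^(-34) + t^(-33) - t^(-32) + t^(-31) - t^(-30) + t^(-29) - t^(-28) + t^(-27) - t^(-26) + t^(-25) - t^(-24) + t^(-23) - t^(-22) + t^(-21) - t^(-20) + t^(-19) - t^(-18) + t^(-17) + t^(-15):
  (-)t^(-46) = -2.01948e-28
  (+)t^(-45) = -8.07794e-28
  (-)t^(-44) = -3.23117e-27
  (+)t^(-43) = -1.29247e-26
  (-)t^(-42) = -5.16988e-26
  (+)t^(-41) = -2.06795e-25
  (-)t^(-40) = -8.27181e-25
  (+)t^(-39) = -3.30872e-24
  (-)t^(-38) = -1.32349e-23
  (+)t^(-37) = -5.29396e-23
  (-)t^(-36) = -2.11758e-22
  (+)t^(-35) = -8.47033e-22
  (-)t^(-34) = -3.38813e-21
  (+)t^(-33) = -1.35525e-20
  (-)t^(-32) = -5.42101e-20
  (+)t^(-31) = -2.1684e-19
  (-)t^(-30) = -8.67362e-19
  (+)t^(-29) = -3.46945e-18
  (-)t^(-28) = -1.38778e-17
  (+)t^(-27) = -5.55112e-17
  (-)t^(-26) = -2.22045e-16
  (+)t^(-25) = -8.88178e-16
  (-)t^(-24) = -3.55271e-15
  (+)t^(-23) = -1.42109e-14
  (-)t^(-22) = -5.68434e-14
  (+)t^(-21) = -2.27374e-13
  (-)t^(-20) = -9.09495e-13
  (+)t^(-19) = -3.63798e-12
  (-)t^(-18) = -1.45519e-11
  (+)t^(-17) = -5.82077e-11
  (+)t^(-15) = -9.31323e-10
Sum = (-2.01948e-28) + (-8.07794e-28) + (-3.23117e-27) + (-1.29247e-26) + (-5.16988e-26) + (-2.06795e-25) + (-8.27181e-25) + (-3.30872e-24) + (-1.32349e-23) + (-5.29396e-23) + (-2.11758e-22) + (-8.47033e-22) + (-3.38813e-21) + (-1.35525e-20) + (-5.42101e-20) + (-2.1684e-19) + (-8.67362e-19) + (-3.46945e-18) + (-1.38778e-17) + (-5.55112e-17) + (-2.22045e-16) + (-8.88178e-16) + (-3.55271e-15) + (-1.42109e-14) + (-5.68434e-14) + (-2.27374e-13) + (-9.09495e-13) + (-3.63798e-12) + (-1.45519e-11) + (-5.82077e-11) + (-9.31323e-10)
= -1.008932789e-09
Rounded to 6 significant figures: -1.00893e-09

-1.00893e-09


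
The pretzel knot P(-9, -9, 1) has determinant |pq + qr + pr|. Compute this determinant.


Step 1: Compute pq + qr + pr.
pq = (-9)*(-9) = 81
qr = (-9)*1 = -9
pr = (-9)*1 = -9
pq + qr + pr = 81 + (-9) + (-9) = 63
Step 2: Take absolute value.
det(P(-9,-9,1)) = |63| = 63

63


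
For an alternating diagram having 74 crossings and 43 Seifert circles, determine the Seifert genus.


For alternating knots, g = (c - s + 1)/2.
= (74 - 43 + 1)/2
= 32/2 = 16

16


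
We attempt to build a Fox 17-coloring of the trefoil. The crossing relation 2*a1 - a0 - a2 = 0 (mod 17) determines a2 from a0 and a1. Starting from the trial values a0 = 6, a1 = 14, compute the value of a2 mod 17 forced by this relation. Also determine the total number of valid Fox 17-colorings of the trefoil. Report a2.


Step 1: Apply the given crossing relation 2*a1 - a0 - a2 = 0 (mod 17).
  a2 = 2*a1 - a0 mod 17
  a2 = 2*14 - 6 mod 17
  a2 = 28 - 6 mod 17
  a2 = 22 mod 17 = 5
Step 2: The trefoil has determinant 3.
  Number of Fox p-colorings (p prime) is p^2 if p = 3, else p.
  Since 17 does not divide 3, only trivial (constant) colorings exist.
  (So the trial a0 = 6, a1 = 14 with a0 != a1 does NOT extend to a valid coloring of the whole trefoil: the other two crossing relations require 3*(a1 - a0) = 0 (mod 17), which fails.)
  Total colorings = 17
Step 3: a2 = 5, total Fox 17-colorings = 17

5


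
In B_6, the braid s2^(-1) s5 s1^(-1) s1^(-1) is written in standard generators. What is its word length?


The word length counts the number of generators (including inverses).
Listing each generator: s2^(-1), s5, s1^(-1), s1^(-1)
There are 4 generators in this braid word.

4


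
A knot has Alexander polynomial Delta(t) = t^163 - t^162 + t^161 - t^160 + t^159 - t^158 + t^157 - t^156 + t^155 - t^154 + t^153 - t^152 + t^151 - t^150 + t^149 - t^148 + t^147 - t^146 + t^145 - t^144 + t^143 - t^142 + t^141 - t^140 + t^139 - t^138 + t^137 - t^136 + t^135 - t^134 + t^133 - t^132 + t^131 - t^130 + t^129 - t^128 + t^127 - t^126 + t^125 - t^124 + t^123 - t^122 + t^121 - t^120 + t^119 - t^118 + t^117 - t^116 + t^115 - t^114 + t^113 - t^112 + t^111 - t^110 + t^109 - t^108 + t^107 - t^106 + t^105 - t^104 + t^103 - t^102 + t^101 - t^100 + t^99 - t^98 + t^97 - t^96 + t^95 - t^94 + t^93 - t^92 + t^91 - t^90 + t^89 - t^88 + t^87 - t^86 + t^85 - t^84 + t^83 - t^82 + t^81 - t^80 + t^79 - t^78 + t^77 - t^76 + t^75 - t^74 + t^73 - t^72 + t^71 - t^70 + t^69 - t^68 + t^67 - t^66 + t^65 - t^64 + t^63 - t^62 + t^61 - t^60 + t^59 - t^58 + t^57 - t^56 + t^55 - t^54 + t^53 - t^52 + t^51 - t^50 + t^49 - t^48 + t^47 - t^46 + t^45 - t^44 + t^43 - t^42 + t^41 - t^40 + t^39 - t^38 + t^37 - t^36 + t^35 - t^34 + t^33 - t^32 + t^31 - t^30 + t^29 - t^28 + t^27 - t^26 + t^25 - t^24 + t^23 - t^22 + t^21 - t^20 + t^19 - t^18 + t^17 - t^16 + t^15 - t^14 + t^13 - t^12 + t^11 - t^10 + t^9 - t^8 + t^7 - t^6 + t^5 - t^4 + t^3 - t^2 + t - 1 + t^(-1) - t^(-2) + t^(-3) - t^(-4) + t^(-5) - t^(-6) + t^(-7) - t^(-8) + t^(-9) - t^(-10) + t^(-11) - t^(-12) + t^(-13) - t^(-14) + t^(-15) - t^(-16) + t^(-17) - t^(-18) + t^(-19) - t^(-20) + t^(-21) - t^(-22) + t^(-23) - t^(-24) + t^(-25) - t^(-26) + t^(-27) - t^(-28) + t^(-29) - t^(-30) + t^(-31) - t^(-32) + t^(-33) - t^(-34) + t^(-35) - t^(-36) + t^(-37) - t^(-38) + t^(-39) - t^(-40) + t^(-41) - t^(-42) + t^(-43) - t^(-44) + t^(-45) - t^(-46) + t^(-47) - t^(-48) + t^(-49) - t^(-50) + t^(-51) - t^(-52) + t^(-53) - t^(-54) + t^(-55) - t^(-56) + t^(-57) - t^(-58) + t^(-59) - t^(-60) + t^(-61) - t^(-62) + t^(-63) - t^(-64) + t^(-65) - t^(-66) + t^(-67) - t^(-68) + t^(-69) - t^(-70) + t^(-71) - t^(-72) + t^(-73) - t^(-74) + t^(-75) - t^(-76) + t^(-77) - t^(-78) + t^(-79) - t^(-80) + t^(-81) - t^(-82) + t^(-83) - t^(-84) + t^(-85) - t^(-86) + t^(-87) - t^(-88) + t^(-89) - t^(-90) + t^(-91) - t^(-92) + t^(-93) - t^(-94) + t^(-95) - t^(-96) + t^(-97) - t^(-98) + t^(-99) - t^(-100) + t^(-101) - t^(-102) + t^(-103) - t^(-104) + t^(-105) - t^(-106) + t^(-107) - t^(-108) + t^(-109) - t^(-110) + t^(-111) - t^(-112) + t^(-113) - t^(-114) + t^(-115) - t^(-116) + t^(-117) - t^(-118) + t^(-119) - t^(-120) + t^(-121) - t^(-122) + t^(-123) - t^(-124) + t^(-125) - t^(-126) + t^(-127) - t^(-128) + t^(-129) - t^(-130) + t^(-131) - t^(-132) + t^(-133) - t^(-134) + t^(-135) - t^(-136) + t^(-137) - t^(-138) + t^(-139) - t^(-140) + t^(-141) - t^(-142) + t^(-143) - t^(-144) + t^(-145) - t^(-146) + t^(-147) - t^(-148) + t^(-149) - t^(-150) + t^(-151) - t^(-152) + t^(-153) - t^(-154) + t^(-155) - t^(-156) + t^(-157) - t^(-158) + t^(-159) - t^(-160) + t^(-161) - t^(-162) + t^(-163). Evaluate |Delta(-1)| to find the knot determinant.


Step 1: The polynomial has 327 terms with alternating signs, exponents from 163 down to -163.
Step 2: Substitute t = -1. The i-th term has coefficient (-1)^i and exponent (m-i),
  so its value is (-1)^i * (-1)^(m-i) = (-1)^m = -1 for every i.
Step 3: All 327 terms equal -1, so Delta(-1) = 327 * (-1) = -327
Step 4: |Delta(-1)| = 327

327


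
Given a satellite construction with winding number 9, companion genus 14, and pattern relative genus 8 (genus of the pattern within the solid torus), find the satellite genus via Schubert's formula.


Schubert: g(satellite) = g_rel(pattern) + |winding| * g(companion),
where g_rel(pattern) is the genus of the pattern relative to the solid torus.
= 8 + 9 * 14
= 8 + 126 = 134

134


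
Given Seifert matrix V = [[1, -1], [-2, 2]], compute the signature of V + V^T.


Step 1: V + V^T = [[2, -3], [-3, 4]]
Step 2: trace = 6, det = -1
Step 3: Discriminant = 6^2 - 4*(-1) = 40
Step 4: Eigenvalues: 6.16228, -0.162278
Step 5: Signature = (# positive eigenvalues) - (# negative eigenvalues) = 0

0


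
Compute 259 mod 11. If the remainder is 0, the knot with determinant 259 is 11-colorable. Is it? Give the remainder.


Step 1: A knot is p-colorable if and only if p divides its determinant.
Step 2: Compute 259 mod 11.
259 = 23 * 11 + 6
Step 3: 259 mod 11 = 6
Step 4: The knot is 11-colorable: no

6


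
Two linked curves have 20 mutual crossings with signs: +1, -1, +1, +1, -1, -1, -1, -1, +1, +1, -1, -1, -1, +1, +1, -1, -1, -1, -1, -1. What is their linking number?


Step 1: Count positive crossings: 7
Step 2: Count negative crossings: 13
Step 3: Sum of signs = 7 - 13 = -6
Step 4: Linking number = sum/2 = -6/2 = -3

-3


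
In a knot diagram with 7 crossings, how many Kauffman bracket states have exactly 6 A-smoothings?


We choose which 6 of 7 crossings get A-smoothings.
C(7, 6) = 7! / (6! * 1!)
= 7

7


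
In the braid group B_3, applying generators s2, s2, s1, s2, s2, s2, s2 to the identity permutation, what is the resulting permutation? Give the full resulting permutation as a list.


Starting with identity [1, 2, 3].
Apply generators in sequence:
  After s2: [1, 3, 2]
  After s2: [1, 2, 3]
  After s1: [2, 1, 3]
  After s2: [2, 3, 1]
  After s2: [2, 1, 3]
  After s2: [2, 3, 1]
  After s2: [2, 1, 3]
Final permutation: [2, 1, 3]

[2, 1, 3]


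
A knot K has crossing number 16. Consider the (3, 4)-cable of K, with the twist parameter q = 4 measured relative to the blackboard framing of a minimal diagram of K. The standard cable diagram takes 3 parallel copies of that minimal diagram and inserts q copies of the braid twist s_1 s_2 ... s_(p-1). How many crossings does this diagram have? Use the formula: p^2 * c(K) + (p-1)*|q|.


Step 1: Each of the c(K) crossings of the companion diagram becomes p*p = p^2 crossings among the p parallel strands, and each of the |q| twists s_1 s_2 ... s_(p-1) adds (p-1) crossings.
  Crossings = p^2 * c(K) + (p-1)*|q|
Step 2: = 3^2 * 16 + (3-1)*4
Step 3: = 9*16 + 2*4
Step 4: = 144 + 8 = 152

152


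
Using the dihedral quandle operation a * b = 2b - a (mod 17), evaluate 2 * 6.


2 * 6 = 2*6 - 2 mod 17
= 12 - 2 mod 17
= 10 mod 17 = 10

10


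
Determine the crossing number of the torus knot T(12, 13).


For a torus knot T(p, q) with gcd(p,q)=1,
the crossing number is min(p*(q-1), q*(p-1)).
p*(q-1) = 12*12 = 144
q*(p-1) = 13*11 = 143
min(144, 143) = 143

143


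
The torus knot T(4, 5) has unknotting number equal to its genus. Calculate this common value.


For a torus knot T(p,q), both the unknotting number and genus equal (p-1)(q-1)/2.
= (4-1)(5-1)/2
= 3*4/2
= 12/2 = 6

6


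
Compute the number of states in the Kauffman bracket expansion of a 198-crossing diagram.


Each crossing contributes 2 choices (A-smoothing or B-smoothing).
Total states = 2^198 = 401734511064747568885490523085290650630550748445698208825344

401734511064747568885490523085290650630550748445698208825344


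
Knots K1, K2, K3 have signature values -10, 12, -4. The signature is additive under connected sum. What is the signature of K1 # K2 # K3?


The signature is additive under connected sum.
signature(K1 # K2 # K3) = (-10) + (12) + (-4)
= -2

-2


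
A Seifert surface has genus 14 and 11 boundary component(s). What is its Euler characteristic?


chi = 2 - 2g - b
= 2 - 2*14 - 11
= 2 - 28 - 11 = -37

-37


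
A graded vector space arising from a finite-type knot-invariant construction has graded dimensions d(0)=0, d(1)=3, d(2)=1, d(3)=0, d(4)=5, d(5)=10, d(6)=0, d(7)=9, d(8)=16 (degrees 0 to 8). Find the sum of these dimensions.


Total dimension = d(0) + d(1) + ... + d(8)
= 0 + 3 + 1 + 0 + 5 + 10 + 0 + 9 + 16
= 44

44


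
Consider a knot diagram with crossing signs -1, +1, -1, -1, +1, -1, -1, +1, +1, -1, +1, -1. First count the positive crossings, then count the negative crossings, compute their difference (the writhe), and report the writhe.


Step 1: Count positive crossings (+1).
Positive crossings: 5
Step 2: Count negative crossings (-1).
Negative crossings: 7
Step 3: Writhe = (positive) - (negative)
w = 5 - 7 = -2
Step 4: |w| = 2, and w is negative

-2


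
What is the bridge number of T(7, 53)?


The bridge number of T(p,q) is min(p,q).
min(7, 53) = 7

7


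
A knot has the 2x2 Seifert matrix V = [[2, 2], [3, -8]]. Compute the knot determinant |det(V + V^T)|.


Step 1: Form V + V^T where V = [[2, 2], [3, -8]]
  V^T = [[2, 3], [2, -8]]
  V + V^T = [[4, 5], [5, -16]]
Step 2: det(V + V^T) = 4*(-16) - 5*5
  = -64 - 25 = -89
Step 3: Knot determinant = |det(V + V^T)| = |-89| = 89

89


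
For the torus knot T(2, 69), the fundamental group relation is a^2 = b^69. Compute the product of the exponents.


The relation is a^2 = b^69.
Product of exponents = 2 * 69
= 138

138


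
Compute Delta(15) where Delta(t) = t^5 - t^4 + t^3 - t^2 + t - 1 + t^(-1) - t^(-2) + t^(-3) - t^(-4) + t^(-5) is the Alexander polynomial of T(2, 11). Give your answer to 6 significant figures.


Substituting t = 15 into Delta(t) = t^5 - t^4 + t^3 - t^2 + t - 1 + t^(-1) - t^(-2) + t^(-3) - t^(-4) + t^(-5):
Term values: (759375) + (-50625) + (3375) + (-225) + (15) + (-1) + (0.0666667) + (-0.00444444) + (0.000296296) + (-1.97531e-05) + (1.31687e-06)
Sum = 711914.0625
Rounded to 6 significant figures: 711914

711914


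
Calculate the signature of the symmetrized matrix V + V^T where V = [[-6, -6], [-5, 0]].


Step 1: V + V^T = [[-12, -11], [-11, 0]]
Step 2: trace = -12, det = -121
Step 3: Discriminant = (-12)^2 - 4*(-121) = 628
Step 4: Eigenvalues: 6.52996, -18.53
Step 5: Signature = (# positive eigenvalues) - (# negative eigenvalues) = 0

0


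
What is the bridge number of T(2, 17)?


The bridge number of T(p,q) is min(p,q).
min(2, 17) = 2

2


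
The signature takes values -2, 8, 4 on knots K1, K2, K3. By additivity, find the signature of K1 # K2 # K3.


The signature is additive under connected sum.
signature(K1 # K2 # K3) = (-2) + (8) + (4)
= 10

10


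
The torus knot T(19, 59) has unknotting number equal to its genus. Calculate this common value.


For a torus knot T(p,q), both the unknotting number and genus equal (p-1)(q-1)/2.
= (19-1)(59-1)/2
= 18*58/2
= 1044/2 = 522

522


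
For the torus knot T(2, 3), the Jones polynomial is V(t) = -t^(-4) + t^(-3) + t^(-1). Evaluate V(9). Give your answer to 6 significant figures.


Substituting t = 9 into V(t) = -t^(-4) + t^(-3) + t^(-1):
  (-)t^(-4) = -0.000152416
  (+)t^(-3) = 0.00137174
  (+)t^(-1) = 0.111111
Sum = (-0.000152416) + (0.00137174) + (0.111111)
= 0.1123304374
Rounded to 6 significant figures: 0.11233

0.11233


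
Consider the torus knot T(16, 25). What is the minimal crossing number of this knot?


For a torus knot T(p, q) with gcd(p,q)=1,
the crossing number is min(p*(q-1), q*(p-1)).
p*(q-1) = 16*24 = 384
q*(p-1) = 25*15 = 375
min(384, 375) = 375

375


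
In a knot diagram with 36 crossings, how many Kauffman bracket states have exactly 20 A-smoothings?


We choose which 20 of 36 crossings get A-smoothings.
C(36, 20) = 36! / (20! * 16!)
= 7307872110

7307872110


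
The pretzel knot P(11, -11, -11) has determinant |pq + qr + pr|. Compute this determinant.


Step 1: Compute pq + qr + pr.
pq = 11*(-11) = -121
qr = (-11)*(-11) = 121
pr = 11*(-11) = -121
pq + qr + pr = -121 + 121 + (-121) = -121
Step 2: Take absolute value.
det(P(11,-11,-11)) = |-121| = 121

121


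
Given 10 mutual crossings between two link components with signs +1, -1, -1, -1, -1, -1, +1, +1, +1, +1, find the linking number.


Step 1: Count positive crossings: 5
Step 2: Count negative crossings: 5
Step 3: Sum of signs = 5 - 5 = 0
Step 4: Linking number = sum/2 = 0/2 = 0

0


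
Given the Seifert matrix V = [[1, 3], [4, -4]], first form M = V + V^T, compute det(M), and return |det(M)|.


Step 1: Form V + V^T where V = [[1, 3], [4, -4]]
  V^T = [[1, 4], [3, -4]]
  V + V^T = [[2, 7], [7, -8]]
Step 2: det(V + V^T) = 2*(-8) - 7*7
  = -16 - 49 = -65
Step 3: Knot determinant = |det(V + V^T)| = |-65| = 65

65


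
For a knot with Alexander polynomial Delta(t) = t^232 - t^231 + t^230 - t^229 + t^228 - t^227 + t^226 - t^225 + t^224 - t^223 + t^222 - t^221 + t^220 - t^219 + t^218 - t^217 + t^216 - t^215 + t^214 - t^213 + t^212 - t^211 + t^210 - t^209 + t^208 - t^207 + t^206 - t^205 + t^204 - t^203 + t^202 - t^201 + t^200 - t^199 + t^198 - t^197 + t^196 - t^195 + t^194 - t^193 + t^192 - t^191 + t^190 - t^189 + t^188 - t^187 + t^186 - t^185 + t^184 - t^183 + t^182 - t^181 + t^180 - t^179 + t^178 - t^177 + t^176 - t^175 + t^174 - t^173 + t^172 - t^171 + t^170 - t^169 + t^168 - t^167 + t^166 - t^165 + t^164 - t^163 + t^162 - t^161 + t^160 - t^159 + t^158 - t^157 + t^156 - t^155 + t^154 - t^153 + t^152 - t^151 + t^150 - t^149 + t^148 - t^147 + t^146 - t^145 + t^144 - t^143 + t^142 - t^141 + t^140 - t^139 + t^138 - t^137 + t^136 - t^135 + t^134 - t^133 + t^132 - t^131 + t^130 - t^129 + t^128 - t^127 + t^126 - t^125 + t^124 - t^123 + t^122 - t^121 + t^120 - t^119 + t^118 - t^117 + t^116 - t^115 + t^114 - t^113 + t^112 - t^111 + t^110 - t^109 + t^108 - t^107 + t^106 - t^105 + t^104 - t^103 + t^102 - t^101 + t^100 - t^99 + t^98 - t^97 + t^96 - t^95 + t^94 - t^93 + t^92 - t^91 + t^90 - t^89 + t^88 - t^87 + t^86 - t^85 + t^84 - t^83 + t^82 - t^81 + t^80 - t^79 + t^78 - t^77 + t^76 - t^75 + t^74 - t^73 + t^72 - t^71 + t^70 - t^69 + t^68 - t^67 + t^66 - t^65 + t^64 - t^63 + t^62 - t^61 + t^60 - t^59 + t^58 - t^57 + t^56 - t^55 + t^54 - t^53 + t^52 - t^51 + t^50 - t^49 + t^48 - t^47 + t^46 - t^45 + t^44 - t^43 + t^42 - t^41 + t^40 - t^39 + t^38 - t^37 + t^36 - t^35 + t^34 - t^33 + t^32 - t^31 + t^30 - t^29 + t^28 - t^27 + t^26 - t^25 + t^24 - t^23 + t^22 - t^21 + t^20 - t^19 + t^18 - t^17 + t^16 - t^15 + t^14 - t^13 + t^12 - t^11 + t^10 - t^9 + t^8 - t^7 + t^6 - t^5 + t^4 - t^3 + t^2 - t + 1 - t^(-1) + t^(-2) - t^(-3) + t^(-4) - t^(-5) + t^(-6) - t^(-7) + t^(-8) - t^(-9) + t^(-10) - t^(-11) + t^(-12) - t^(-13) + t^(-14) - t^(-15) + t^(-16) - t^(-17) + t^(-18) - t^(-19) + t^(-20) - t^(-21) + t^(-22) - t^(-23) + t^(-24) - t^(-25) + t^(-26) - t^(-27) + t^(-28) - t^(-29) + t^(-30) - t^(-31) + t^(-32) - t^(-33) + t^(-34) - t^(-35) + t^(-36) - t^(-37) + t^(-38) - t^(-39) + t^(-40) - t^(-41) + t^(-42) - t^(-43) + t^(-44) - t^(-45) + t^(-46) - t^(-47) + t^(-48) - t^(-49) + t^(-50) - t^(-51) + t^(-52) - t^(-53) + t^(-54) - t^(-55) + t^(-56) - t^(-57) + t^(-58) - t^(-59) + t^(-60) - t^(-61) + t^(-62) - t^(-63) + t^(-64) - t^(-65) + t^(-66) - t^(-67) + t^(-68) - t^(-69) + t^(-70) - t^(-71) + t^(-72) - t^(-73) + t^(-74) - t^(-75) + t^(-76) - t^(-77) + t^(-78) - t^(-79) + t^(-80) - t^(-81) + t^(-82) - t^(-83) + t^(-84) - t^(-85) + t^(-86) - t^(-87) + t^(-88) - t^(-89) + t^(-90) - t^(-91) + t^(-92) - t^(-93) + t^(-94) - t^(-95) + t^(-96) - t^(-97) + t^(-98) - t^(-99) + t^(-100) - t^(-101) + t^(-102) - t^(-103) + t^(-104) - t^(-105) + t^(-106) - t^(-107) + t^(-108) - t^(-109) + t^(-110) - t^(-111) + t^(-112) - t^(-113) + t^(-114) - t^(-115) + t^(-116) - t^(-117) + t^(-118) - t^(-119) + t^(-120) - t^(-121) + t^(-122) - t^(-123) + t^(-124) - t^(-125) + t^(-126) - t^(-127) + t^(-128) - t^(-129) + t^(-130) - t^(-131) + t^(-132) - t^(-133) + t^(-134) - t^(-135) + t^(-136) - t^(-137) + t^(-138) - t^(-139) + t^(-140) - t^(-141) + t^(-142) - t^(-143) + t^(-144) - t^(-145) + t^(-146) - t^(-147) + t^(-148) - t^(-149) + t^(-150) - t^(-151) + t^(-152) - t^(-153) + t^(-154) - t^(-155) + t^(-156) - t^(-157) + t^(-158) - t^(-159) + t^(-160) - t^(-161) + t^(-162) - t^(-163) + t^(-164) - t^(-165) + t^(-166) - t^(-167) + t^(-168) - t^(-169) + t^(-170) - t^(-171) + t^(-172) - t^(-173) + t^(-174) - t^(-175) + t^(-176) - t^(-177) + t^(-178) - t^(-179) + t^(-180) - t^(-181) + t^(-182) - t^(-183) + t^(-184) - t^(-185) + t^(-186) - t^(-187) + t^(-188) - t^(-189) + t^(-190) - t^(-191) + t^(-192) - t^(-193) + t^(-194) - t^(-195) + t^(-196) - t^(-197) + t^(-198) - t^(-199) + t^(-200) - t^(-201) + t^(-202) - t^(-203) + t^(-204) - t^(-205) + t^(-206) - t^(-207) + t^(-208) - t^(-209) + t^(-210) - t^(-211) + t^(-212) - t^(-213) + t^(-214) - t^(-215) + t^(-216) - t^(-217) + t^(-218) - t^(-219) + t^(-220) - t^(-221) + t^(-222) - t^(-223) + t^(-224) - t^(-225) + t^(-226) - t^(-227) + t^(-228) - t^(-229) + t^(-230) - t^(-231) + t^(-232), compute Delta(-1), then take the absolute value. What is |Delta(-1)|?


Step 1: The polynomial has 465 terms with alternating signs, exponents from 232 down to -232.
Step 2: Substitute t = -1. The i-th term has coefficient (-1)^i and exponent (m-i),
  so its value is (-1)^i * (-1)^(m-i) = (-1)^m = 1 for every i.
Step 3: All 465 terms equal 1, so Delta(-1) = 465 * (1) = 465
Step 4: |Delta(-1)| = 465

465


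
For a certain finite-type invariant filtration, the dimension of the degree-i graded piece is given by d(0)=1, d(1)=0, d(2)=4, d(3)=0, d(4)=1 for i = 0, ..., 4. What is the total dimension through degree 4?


Total dimension = d(0) + d(1) + ... + d(4)
= 1 + 0 + 4 + 0 + 1
= 6

6


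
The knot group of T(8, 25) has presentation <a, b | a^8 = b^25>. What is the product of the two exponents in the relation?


The relation is a^8 = b^25.
Product of exponents = 8 * 25
= 200

200


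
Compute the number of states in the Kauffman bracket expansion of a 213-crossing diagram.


Each crossing contributes 2 choices (A-smoothing or B-smoothing).
Total states = 2^213 = 13164036458569648337239753460458804039861886925068638906788872192

13164036458569648337239753460458804039861886925068638906788872192


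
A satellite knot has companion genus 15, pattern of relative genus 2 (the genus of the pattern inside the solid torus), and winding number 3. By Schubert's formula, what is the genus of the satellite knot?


Schubert: g(satellite) = g_rel(pattern) + |winding| * g(companion),
where g_rel(pattern) is the genus of the pattern relative to the solid torus.
= 2 + 3 * 15
= 2 + 45 = 47

47


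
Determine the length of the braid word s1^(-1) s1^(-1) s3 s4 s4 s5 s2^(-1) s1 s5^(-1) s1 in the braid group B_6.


The word length counts the number of generators (including inverses).
Listing each generator: s1^(-1), s1^(-1), s3, s4, s4, s5, s2^(-1), s1, s5^(-1), s1
There are 10 generators in this braid word.

10


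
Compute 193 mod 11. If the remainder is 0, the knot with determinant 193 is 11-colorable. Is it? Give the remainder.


Step 1: A knot is p-colorable if and only if p divides its determinant.
Step 2: Compute 193 mod 11.
193 = 17 * 11 + 6
Step 3: 193 mod 11 = 6
Step 4: The knot is 11-colorable: no

6


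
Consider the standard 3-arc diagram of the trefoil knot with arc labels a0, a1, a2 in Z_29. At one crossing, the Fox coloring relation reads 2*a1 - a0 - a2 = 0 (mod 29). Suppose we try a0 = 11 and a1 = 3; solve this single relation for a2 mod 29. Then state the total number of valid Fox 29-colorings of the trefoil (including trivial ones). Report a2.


Step 1: Apply the given crossing relation 2*a1 - a0 - a2 = 0 (mod 29).
  a2 = 2*a1 - a0 mod 29
  a2 = 2*3 - 11 mod 29
  a2 = 6 - 11 mod 29
  a2 = -5 mod 29 = 24
Step 2: The trefoil has determinant 3.
  Number of Fox p-colorings (p prime) is p^2 if p = 3, else p.
  Since 29 does not divide 3, only trivial (constant) colorings exist.
  (So the trial a0 = 11, a1 = 3 with a0 != a1 does NOT extend to a valid coloring of the whole trefoil: the other two crossing relations require 3*(a1 - a0) = 0 (mod 29), which fails.)
  Total colorings = 29
Step 3: a2 = 24, total Fox 29-colorings = 29

24


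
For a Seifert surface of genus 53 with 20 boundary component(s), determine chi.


chi = 2 - 2g - b
= 2 - 2*53 - 20
= 2 - 106 - 20 = -124

-124


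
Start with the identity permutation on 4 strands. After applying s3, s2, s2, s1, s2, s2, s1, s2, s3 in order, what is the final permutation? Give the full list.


Starting with identity [1, 2, 3, 4].
Apply generators in sequence:
  After s3: [1, 2, 4, 3]
  After s2: [1, 4, 2, 3]
  After s2: [1, 2, 4, 3]
  After s1: [2, 1, 4, 3]
  After s2: [2, 4, 1, 3]
  After s2: [2, 1, 4, 3]
  After s1: [1, 2, 4, 3]
  After s2: [1, 4, 2, 3]
  After s3: [1, 4, 3, 2]
Final permutation: [1, 4, 3, 2]

[1, 4, 3, 2]


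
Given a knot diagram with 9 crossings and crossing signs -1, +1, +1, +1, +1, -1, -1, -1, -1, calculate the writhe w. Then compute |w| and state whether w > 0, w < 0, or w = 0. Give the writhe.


Step 1: Count positive crossings (+1).
Positive crossings: 4
Step 2: Count negative crossings (-1).
Negative crossings: 5
Step 3: Writhe = (positive) - (negative)
w = 4 - 5 = -1
Step 4: |w| = 1, and w is negative

-1


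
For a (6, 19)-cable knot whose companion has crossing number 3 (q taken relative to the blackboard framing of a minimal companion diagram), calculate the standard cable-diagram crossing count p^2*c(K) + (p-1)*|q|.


Step 1: Each of the c(K) crossings of the companion diagram becomes p*p = p^2 crossings among the p parallel strands, and each of the |q| twists s_1 s_2 ... s_(p-1) adds (p-1) crossings.
  Crossings = p^2 * c(K) + (p-1)*|q|
Step 2: = 6^2 * 3 + (6-1)*19
Step 3: = 36*3 + 5*19
Step 4: = 108 + 95 = 203

203


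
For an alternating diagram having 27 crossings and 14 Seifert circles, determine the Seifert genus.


For alternating knots, g = (c - s + 1)/2.
= (27 - 14 + 1)/2
= 14/2 = 7

7


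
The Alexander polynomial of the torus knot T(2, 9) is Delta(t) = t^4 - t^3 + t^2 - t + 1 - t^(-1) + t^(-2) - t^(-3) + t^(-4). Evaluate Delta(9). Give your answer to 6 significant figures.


Substituting t = 9 into Delta(t) = t^4 - t^3 + t^2 - t + 1 - t^(-1) + t^(-2) - t^(-3) + t^(-4):
Term values: (6561) + (-729) + (81) + (-9) + (1) + (-0.111111) + (0.0123457) + (-0.00137174) + (0.000152416)
Sum = 5904.900015
Rounded to 6 significant figures: 5904.9

5904.9


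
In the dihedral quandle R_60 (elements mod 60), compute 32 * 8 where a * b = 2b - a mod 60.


32 * 8 = 2*8 - 32 mod 60
= 16 - 32 mod 60
= -16 mod 60 = 44

44


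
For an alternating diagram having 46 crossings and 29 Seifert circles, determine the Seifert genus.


For alternating knots, g = (c - s + 1)/2.
= (46 - 29 + 1)/2
= 18/2 = 9

9


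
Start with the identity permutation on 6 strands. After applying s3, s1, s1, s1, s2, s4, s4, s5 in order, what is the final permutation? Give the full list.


Starting with identity [1, 2, 3, 4, 5, 6].
Apply generators in sequence:
  After s3: [1, 2, 4, 3, 5, 6]
  After s1: [2, 1, 4, 3, 5, 6]
  After s1: [1, 2, 4, 3, 5, 6]
  After s1: [2, 1, 4, 3, 5, 6]
  After s2: [2, 4, 1, 3, 5, 6]
  After s4: [2, 4, 1, 5, 3, 6]
  After s4: [2, 4, 1, 3, 5, 6]
  After s5: [2, 4, 1, 3, 6, 5]
Final permutation: [2, 4, 1, 3, 6, 5]

[2, 4, 1, 3, 6, 5]


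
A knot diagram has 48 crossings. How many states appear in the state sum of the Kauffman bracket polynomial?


Each crossing contributes 2 choices (A-smoothing or B-smoothing).
Total states = 2^48 = 281474976710656

281474976710656


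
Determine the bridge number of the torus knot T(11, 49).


The bridge number of T(p,q) is min(p,q).
min(11, 49) = 11

11


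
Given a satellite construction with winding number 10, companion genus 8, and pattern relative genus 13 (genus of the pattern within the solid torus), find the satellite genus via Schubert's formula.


Schubert: g(satellite) = g_rel(pattern) + |winding| * g(companion),
where g_rel(pattern) is the genus of the pattern relative to the solid torus.
= 13 + 10 * 8
= 13 + 80 = 93

93


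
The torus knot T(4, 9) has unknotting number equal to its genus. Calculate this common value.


For a torus knot T(p,q), both the unknotting number and genus equal (p-1)(q-1)/2.
= (4-1)(9-1)/2
= 3*8/2
= 24/2 = 12

12


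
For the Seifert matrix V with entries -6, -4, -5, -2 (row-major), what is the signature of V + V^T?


Step 1: V + V^T = [[-12, -9], [-9, -4]]
Step 2: trace = -16, det = -33
Step 3: Discriminant = (-16)^2 - 4*(-33) = 388
Step 4: Eigenvalues: 1.84886, -17.8489
Step 5: Signature = (# positive eigenvalues) - (# negative eigenvalues) = 0

0


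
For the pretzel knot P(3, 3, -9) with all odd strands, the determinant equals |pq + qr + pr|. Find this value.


Step 1: Compute pq + qr + pr.
pq = 3*3 = 9
qr = 3*(-9) = -27
pr = 3*(-9) = -27
pq + qr + pr = 9 + (-27) + (-27) = -45
Step 2: Take absolute value.
det(P(3,3,-9)) = |-45| = 45

45


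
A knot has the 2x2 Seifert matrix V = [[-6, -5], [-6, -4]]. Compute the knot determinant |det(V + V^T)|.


Step 1: Form V + V^T where V = [[-6, -5], [-6, -4]]
  V^T = [[-6, -6], [-5, -4]]
  V + V^T = [[-12, -11], [-11, -8]]
Step 2: det(V + V^T) = (-12)*(-8) - (-11)*(-11)
  = 96 - 121 = -25
Step 3: Knot determinant = |det(V + V^T)| = |-25| = 25

25


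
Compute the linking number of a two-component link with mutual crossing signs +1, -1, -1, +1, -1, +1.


Step 1: Count positive crossings: 3
Step 2: Count negative crossings: 3
Step 3: Sum of signs = 3 - 3 = 0
Step 4: Linking number = sum/2 = 0/2 = 0

0


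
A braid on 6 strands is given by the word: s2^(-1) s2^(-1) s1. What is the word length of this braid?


The word length counts the number of generators (including inverses).
Listing each generator: s2^(-1), s2^(-1), s1
There are 3 generators in this braid word.

3


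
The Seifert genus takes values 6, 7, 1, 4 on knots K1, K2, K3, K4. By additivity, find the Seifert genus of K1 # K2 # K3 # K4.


The Seifert genus is additive under connected sum.
Seifert genus(K1 # K2 # K3 # K4) = (6) + (7) + (1) + (4)
= 18

18


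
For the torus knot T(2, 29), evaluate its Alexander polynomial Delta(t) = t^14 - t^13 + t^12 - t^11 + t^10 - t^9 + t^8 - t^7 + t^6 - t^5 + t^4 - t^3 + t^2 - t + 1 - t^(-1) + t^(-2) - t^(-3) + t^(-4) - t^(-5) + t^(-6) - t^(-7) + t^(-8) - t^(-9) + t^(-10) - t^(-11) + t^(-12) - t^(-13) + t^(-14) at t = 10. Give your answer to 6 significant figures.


Substituting t = 10 into Delta(t) = t^14 - t^13 + t^12 - t^11 + t^10 - t^9 + t^8 - t^7 + t^6 - t^5 + t^4 - t^3 + t^2 - t + 1 - t^(-1) + t^(-2) - t^(-3) + t^(-4) - t^(-5) + t^(-6) - t^(-7) + t^(-8) - t^(-9) + t^(-10) - t^(-11) + t^(-12) - t^(-13) + t^(-14):
Term values: (100000000000000) + (-10000000000000) + (1000000000000) + (-100000000000) + (10000000000) + (-1000000000) + (100000000) + (-10000000) + (1000000) + (-100000) + (10000) + (-1000) + (100) + (-10) + (1) + (-0.1) + (0.01) + (-0.001) + (0.0001) + (-1e-05) + (1e-06) + (-1e-07) + (1e-08) + (-1e-09) + (1e-10) + (-1e-11) + (1e-12) + (-1e-13) + (1e-14)
Sum = 9.090909091e+13
Rounded to 6 significant figures: 9.09091e+13

9.09091e+13
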